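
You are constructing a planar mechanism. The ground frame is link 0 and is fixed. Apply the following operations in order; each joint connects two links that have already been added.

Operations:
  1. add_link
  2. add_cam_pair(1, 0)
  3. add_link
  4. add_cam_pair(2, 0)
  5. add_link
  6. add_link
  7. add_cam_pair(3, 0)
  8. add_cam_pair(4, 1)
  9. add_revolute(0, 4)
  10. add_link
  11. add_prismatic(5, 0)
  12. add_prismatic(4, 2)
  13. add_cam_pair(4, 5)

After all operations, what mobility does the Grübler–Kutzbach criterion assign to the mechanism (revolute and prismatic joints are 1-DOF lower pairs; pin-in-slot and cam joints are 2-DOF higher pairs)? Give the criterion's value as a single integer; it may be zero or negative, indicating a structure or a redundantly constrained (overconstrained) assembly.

M = 4

ground; <1,0,0>
#1 <2,0,0>
C:1↔0 J2 <2,0,1>
#2 <3,0,1>
C:2↔0 J2 <3,0,2>
#3 <4,0,2>
#4 <5,0,2>
C:3↔0 J2 <5,0,3>
C:4↔1 J2 <5,0,4>
R:0↔4 J1 <5,1,4>
#5 <6,1,4>
P:5↔0 J1 <6,2,4>
P:4↔2 J1 <6,3,4>
C:4↔5 J2 <6,3,5>
3×5 − 2×3 − 1×5 = 4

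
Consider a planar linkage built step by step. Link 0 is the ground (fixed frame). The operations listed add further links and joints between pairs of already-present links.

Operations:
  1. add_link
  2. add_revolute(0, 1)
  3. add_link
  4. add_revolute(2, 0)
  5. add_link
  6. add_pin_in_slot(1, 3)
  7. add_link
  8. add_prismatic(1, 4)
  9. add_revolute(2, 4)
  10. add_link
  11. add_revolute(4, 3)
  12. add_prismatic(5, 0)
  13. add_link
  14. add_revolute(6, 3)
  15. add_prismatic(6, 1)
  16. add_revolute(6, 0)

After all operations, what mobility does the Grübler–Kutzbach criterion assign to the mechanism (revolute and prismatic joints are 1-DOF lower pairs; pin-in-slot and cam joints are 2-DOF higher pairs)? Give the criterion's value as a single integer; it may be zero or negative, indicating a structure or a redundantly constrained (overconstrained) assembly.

[1;0;0] (link 0 is ground)
L+ [2;0;0]
R(0,1)∈J1 [2;1;0]
L+ [3;1;0]
R(2,0)∈J1 [3;2;0]
L+ [4;2;0]
PS(1,3)∈J2 [4;2;1]
L+ [5;2;1]
P(1,4)∈J1 [5;3;1]
R(2,4)∈J1 [5;4;1]
L+ [6;4;1]
R(4,3)∈J1 [6;5;1]
P(5,0)∈J1 [6;6;1]
L+ [7;6;1]
R(6,3)∈J1 [7;7;1]
P(6,1)∈J1 [7;8;1]
R(6,0)∈J1 [7;9;1]
mobility = 18 − 18 − 1 = -1

M = -1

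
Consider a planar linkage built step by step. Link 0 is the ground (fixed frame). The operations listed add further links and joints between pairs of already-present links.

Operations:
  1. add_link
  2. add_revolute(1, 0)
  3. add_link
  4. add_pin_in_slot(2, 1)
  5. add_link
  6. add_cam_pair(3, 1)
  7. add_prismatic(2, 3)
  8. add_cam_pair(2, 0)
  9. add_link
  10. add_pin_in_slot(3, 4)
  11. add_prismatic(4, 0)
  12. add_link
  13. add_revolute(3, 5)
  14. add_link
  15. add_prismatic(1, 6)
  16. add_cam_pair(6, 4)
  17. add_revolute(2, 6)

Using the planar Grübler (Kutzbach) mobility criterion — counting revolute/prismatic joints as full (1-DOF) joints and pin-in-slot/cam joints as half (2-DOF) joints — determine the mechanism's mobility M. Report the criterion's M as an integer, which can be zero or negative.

M = 1

[1;0;0] (link 0 is ground)
L+ [2;0;0]
R(1,0)∈J1 [2;1;0]
L+ [3;1;0]
PS(2,1)∈J2 [3;1;1]
L+ [4;1;1]
C(3,1)∈J2 [4;1;2]
P(2,3)∈J1 [4;2;2]
C(2,0)∈J2 [4;2;3]
L+ [5;2;3]
PS(3,4)∈J2 [5;2;4]
P(4,0)∈J1 [5;3;4]
L+ [6;3;4]
R(3,5)∈J1 [6;4;4]
L+ [7;4;4]
P(1,6)∈J1 [7;5;4]
C(6,4)∈J2 [7;5;5]
R(2,6)∈J1 [7;6;5]
mobility = 18 − 12 − 5 = 1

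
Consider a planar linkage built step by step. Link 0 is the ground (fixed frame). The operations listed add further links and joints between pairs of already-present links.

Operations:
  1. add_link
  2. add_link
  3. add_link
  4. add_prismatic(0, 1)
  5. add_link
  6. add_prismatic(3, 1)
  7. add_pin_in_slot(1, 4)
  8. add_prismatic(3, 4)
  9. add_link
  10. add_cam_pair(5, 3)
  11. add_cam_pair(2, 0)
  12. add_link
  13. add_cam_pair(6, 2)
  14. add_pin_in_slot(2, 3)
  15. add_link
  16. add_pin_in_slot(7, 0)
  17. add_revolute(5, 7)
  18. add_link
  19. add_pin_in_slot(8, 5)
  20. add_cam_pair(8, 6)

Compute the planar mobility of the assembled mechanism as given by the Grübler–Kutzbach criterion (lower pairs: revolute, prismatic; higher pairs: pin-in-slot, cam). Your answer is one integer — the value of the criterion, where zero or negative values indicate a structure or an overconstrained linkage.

[1;0;0] (link 0 is ground)
L+ [2;0;0]
L+ [3;0;0]
L+ [4;0;0]
P(0,1)∈J1 [4;1;0]
L+ [5;1;0]
P(3,1)∈J1 [5;2;0]
PS(1,4)∈J2 [5;2;1]
P(3,4)∈J1 [5;3;1]
L+ [6;3;1]
C(5,3)∈J2 [6;3;2]
C(2,0)∈J2 [6;3;3]
L+ [7;3;3]
C(6,2)∈J2 [7;3;4]
PS(2,3)∈J2 [7;3;5]
L+ [8;3;5]
PS(7,0)∈J2 [8;3;6]
R(5,7)∈J1 [8;4;6]
L+ [9;4;6]
PS(8,5)∈J2 [9;4;7]
C(8,6)∈J2 [9;4;8]
mobility = 24 − 8 − 8 = 8

M = 8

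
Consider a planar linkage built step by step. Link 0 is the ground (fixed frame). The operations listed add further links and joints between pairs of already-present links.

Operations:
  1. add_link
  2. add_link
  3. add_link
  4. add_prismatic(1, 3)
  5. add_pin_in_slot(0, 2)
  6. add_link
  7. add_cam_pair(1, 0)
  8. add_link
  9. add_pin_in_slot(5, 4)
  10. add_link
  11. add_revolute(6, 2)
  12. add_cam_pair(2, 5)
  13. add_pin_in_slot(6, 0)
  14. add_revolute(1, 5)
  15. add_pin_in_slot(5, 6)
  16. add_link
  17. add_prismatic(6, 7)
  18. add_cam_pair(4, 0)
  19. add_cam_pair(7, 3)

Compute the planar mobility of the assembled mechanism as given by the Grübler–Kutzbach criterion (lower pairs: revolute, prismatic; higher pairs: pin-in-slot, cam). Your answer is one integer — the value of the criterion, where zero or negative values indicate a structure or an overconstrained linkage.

M = 5

ground; <1,0,0>
#1 <2,0,0>
#2 <3,0,0>
#3 <4,0,0>
P:1↔3 J1 <4,1,0>
PS:0↔2 J2 <4,1,1>
#4 <5,1,1>
C:1↔0 J2 <5,1,2>
#5 <6,1,2>
PS:5↔4 J2 <6,1,3>
#6 <7,1,3>
R:6↔2 J1 <7,2,3>
C:2↔5 J2 <7,2,4>
PS:6↔0 J2 <7,2,5>
R:1↔5 J1 <7,3,5>
PS:5↔6 J2 <7,3,6>
#7 <8,3,6>
P:6↔7 J1 <8,4,6>
C:4↔0 J2 <8,4,7>
C:7↔3 J2 <8,4,8>
3×7 − 2×4 − 1×8 = 5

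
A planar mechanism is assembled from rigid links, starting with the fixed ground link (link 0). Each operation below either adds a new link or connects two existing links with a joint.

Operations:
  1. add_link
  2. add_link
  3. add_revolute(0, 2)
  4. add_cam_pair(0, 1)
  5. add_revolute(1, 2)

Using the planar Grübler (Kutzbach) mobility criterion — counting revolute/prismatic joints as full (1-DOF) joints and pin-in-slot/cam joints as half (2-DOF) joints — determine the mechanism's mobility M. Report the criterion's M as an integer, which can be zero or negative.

link 0 = ground. State L|J1|J2 = 1|0|0
+link1  2|0|0
+link2  3|0|0
R(0,2) f=1→J1  3|1|0
C(0,1) f=2→J2  3|1|1
R(1,2) f=1→J1  3|2|1
M = 3(3−1)−2·2−1 = 6−4−1 = 1

M = 1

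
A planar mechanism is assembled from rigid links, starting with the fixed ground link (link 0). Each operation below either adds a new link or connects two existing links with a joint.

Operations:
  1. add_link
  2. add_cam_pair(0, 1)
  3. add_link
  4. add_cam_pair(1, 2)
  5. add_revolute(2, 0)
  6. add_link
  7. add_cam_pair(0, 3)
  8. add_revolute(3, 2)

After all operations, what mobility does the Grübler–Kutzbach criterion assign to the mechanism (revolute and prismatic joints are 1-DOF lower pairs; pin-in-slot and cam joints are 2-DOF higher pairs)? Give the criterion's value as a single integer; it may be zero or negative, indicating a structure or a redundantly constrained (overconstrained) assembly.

M = 2

(L,J1,J2)=(1,0,0); link0 fixed
link1: (2,0,0)
C 0-1 [J2]: (2,0,1)
link2: (3,0,1)
C 1-2 [J2]: (3,0,2)
R 2-0 [J1]: (3,1,2)
link3: (4,1,2)
C 0-3 [J2]: (4,1,3)
R 3-2 [J1]: (4,2,3)
Grübler: 3·3 − 2·2 − 3 = 2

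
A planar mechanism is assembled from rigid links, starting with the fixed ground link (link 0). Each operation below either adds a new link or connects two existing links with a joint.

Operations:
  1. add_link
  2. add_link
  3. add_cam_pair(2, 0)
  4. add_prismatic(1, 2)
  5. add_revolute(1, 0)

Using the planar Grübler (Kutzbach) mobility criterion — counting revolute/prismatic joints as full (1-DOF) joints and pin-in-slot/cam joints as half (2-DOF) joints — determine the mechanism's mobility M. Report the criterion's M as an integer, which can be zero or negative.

M = 1

link 0 = ground. State L|J1|J2 = 1|0|0
+link1  2|0|0
+link2  3|0|0
C(2,0) f=2→J2  3|0|1
P(1,2) f=1→J1  3|1|1
R(1,0) f=1→J1  3|2|1
M = 3(3−1)−2·2−1 = 6−4−1 = 1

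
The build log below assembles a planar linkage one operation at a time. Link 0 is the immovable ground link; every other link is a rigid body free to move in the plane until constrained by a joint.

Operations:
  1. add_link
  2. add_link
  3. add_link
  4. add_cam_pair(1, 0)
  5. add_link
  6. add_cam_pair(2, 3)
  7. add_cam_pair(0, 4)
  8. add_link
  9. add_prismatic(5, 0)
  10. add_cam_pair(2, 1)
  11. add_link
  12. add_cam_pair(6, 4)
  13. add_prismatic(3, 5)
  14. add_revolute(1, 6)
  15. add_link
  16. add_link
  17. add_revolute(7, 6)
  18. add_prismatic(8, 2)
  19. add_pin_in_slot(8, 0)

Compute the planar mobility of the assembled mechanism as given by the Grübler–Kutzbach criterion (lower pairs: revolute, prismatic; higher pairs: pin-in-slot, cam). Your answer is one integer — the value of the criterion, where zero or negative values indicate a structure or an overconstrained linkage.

L=1 J1=0 J2=0
add link → L=2 J1=0 J2=0
add link → L=3 J1=0 J2=0
add link → L=4 J1=0 J2=0
C@1,0 dof=2 J2 → L=4 J1=0 J2=1
add link → L=5 J1=0 J2=1
C@2,3 dof=2 J2 → L=5 J1=0 J2=2
C@0,4 dof=2 J2 → L=5 J1=0 J2=3
add link → L=6 J1=0 J2=3
P@5,0 dof=1 J1 → L=6 J1=1 J2=3
C@2,1 dof=2 J2 → L=6 J1=1 J2=4
add link → L=7 J1=1 J2=4
C@6,4 dof=2 J2 → L=7 J1=1 J2=5
P@3,5 dof=1 J1 → L=7 J1=2 J2=5
R@1,6 dof=1 J1 → L=7 J1=3 J2=5
add link → L=8 J1=3 J2=5
add link → L=9 J1=3 J2=5
R@7,6 dof=1 J1 → L=9 J1=4 J2=5
P@8,2 dof=1 J1 → L=9 J1=5 J2=5
PS@8,0 dof=2 J2 → L=9 J1=5 J2=6
M=3(L−1)−2J1−J2=3·8−2·5−6=8

M = 8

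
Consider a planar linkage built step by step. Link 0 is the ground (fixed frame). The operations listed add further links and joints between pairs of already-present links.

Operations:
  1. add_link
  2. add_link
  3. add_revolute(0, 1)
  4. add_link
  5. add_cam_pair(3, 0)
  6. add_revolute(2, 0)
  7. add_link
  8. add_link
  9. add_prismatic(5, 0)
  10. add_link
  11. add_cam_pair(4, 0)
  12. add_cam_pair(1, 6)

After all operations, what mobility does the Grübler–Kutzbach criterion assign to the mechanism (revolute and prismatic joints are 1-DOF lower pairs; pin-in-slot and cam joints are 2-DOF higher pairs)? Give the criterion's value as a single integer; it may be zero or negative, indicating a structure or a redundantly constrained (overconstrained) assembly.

M = 9

link 0 = ground. State L|J1|J2 = 1|0|0
+link1  2|0|0
+link2  3|0|0
R(0,1) f=1→J1  3|1|0
+link3  4|1|0
C(3,0) f=2→J2  4|1|1
R(2,0) f=1→J1  4|2|1
+link4  5|2|1
+link5  6|2|1
P(5,0) f=1→J1  6|3|1
+link6  7|3|1
C(4,0) f=2→J2  7|3|2
C(1,6) f=2→J2  7|3|3
M = 3(7−1)−2·3−3 = 18−6−3 = 9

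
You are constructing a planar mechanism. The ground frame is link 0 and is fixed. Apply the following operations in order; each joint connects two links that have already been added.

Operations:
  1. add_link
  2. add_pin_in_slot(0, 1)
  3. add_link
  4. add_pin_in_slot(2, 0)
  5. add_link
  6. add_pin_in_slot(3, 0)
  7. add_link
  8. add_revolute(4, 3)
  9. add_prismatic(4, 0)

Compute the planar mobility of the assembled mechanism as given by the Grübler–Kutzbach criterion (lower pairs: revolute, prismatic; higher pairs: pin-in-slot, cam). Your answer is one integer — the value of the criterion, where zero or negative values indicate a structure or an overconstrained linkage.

M = 5

(L,J1,J2)=(1,0,0); link0 fixed
link1: (2,0,0)
PS 0-1 [J2]: (2,0,1)
link2: (3,0,1)
PS 2-0 [J2]: (3,0,2)
link3: (4,0,2)
PS 3-0 [J2]: (4,0,3)
link4: (5,0,3)
R 4-3 [J1]: (5,1,3)
P 4-0 [J1]: (5,2,3)
Grübler: 3·4 − 2·2 − 3 = 5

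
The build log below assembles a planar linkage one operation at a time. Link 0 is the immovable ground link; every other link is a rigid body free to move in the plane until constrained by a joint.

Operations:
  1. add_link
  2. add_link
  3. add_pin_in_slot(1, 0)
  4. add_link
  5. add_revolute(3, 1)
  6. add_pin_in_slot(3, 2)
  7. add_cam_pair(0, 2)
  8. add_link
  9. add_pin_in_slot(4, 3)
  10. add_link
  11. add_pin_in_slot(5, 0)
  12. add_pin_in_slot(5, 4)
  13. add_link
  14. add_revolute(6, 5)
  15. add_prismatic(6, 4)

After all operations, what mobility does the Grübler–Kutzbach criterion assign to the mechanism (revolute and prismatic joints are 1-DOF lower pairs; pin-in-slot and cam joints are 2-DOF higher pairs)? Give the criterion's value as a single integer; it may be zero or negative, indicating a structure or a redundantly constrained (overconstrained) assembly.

M = 6

ground; <1,0,0>
#1 <2,0,0>
#2 <3,0,0>
PS:1↔0 J2 <3,0,1>
#3 <4,0,1>
R:3↔1 J1 <4,1,1>
PS:3↔2 J2 <4,1,2>
C:0↔2 J2 <4,1,3>
#4 <5,1,3>
PS:4↔3 J2 <5,1,4>
#5 <6,1,4>
PS:5↔0 J2 <6,1,5>
PS:5↔4 J2 <6,1,6>
#6 <7,1,6>
R:6↔5 J1 <7,2,6>
P:6↔4 J1 <7,3,6>
3×6 − 2×3 − 1×6 = 6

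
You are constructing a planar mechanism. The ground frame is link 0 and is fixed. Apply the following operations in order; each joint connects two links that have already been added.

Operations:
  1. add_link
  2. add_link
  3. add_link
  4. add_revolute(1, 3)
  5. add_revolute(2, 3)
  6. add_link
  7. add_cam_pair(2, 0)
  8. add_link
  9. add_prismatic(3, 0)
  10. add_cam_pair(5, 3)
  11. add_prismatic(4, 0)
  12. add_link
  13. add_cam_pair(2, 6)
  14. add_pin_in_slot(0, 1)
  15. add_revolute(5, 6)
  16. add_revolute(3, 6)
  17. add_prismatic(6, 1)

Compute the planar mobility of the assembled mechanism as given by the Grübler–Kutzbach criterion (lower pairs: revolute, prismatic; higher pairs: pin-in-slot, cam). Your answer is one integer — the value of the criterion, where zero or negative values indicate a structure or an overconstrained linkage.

ground; <1,0,0>
#1 <2,0,0>
#2 <3,0,0>
#3 <4,0,0>
R:1↔3 J1 <4,1,0>
R:2↔3 J1 <4,2,0>
#4 <5,2,0>
C:2↔0 J2 <5,2,1>
#5 <6,2,1>
P:3↔0 J1 <6,3,1>
C:5↔3 J2 <6,3,2>
P:4↔0 J1 <6,4,2>
#6 <7,4,2>
C:2↔6 J2 <7,4,3>
PS:0↔1 J2 <7,4,4>
R:5↔6 J1 <7,5,4>
R:3↔6 J1 <7,6,4>
P:6↔1 J1 <7,7,4>
3×6 − 2×7 − 1×4 = 0

M = 0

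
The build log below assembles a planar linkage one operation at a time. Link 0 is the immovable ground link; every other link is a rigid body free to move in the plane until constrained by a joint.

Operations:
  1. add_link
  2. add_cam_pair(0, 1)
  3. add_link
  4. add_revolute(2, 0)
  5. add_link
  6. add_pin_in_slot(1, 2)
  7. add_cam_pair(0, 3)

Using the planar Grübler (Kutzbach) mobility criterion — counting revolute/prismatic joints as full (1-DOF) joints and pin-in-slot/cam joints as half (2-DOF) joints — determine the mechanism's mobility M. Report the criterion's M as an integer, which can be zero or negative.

M = 4

(L,J1,J2)=(1,0,0); link0 fixed
link1: (2,0,0)
C 0-1 [J2]: (2,0,1)
link2: (3,0,1)
R 2-0 [J1]: (3,1,1)
link3: (4,1,1)
PS 1-2 [J2]: (4,1,2)
C 0-3 [J2]: (4,1,3)
Grübler: 3·3 − 2·1 − 3 = 4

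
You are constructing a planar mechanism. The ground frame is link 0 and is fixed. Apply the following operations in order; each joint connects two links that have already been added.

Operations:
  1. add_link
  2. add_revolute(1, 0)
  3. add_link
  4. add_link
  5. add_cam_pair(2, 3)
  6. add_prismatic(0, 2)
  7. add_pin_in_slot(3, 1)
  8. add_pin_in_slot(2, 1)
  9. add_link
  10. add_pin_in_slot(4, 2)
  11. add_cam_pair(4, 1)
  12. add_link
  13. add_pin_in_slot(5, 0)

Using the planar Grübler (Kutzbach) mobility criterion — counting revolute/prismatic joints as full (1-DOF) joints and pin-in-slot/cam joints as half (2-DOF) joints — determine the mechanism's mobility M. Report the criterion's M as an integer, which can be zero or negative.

M = 5

L=1 J1=0 J2=0
add link → L=2 J1=0 J2=0
R@1,0 dof=1 J1 → L=2 J1=1 J2=0
add link → L=3 J1=1 J2=0
add link → L=4 J1=1 J2=0
C@2,3 dof=2 J2 → L=4 J1=1 J2=1
P@0,2 dof=1 J1 → L=4 J1=2 J2=1
PS@3,1 dof=2 J2 → L=4 J1=2 J2=2
PS@2,1 dof=2 J2 → L=4 J1=2 J2=3
add link → L=5 J1=2 J2=3
PS@4,2 dof=2 J2 → L=5 J1=2 J2=4
C@4,1 dof=2 J2 → L=5 J1=2 J2=5
add link → L=6 J1=2 J2=5
PS@5,0 dof=2 J2 → L=6 J1=2 J2=6
M=3(L−1)−2J1−J2=3·5−2·2−6=5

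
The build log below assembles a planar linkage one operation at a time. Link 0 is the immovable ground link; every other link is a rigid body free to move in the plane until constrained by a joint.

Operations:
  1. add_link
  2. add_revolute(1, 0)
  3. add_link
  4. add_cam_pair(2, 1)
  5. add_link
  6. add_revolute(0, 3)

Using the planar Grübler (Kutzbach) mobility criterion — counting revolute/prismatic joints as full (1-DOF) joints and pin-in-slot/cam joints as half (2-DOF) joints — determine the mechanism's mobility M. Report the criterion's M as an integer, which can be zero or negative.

link 0 = ground. State L|J1|J2 = 1|0|0
+link1  2|0|0
R(1,0) f=1→J1  2|1|0
+link2  3|1|0
C(2,1) f=2→J2  3|1|1
+link3  4|1|1
R(0,3) f=1→J1  4|2|1
M = 3(4−1)−2·2−1 = 9−4−1 = 4

M = 4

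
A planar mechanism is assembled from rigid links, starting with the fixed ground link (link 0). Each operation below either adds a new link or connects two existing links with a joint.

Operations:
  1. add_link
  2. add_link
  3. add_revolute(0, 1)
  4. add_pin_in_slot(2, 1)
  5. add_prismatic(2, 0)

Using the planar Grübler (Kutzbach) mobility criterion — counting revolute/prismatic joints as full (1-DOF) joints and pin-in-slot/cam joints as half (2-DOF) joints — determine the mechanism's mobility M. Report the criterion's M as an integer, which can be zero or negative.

M = 1

[1;0;0] (link 0 is ground)
L+ [2;0;0]
L+ [3;0;0]
R(0,1)∈J1 [3;1;0]
PS(2,1)∈J2 [3;1;1]
P(2,0)∈J1 [3;2;1]
mobility = 6 − 4 − 1 = 1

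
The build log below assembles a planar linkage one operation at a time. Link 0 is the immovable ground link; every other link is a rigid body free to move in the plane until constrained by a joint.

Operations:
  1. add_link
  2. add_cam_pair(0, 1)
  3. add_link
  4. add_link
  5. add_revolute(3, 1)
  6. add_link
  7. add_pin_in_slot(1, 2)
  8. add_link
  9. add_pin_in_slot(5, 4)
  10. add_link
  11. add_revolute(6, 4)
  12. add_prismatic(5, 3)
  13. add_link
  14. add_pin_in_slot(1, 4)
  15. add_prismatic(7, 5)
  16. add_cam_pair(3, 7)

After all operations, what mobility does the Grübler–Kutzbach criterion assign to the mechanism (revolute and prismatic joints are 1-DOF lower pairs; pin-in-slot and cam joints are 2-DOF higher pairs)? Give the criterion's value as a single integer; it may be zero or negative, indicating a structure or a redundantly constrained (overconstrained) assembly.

M = 8

L=1 J1=0 J2=0
add link → L=2 J1=0 J2=0
C@0,1 dof=2 J2 → L=2 J1=0 J2=1
add link → L=3 J1=0 J2=1
add link → L=4 J1=0 J2=1
R@3,1 dof=1 J1 → L=4 J1=1 J2=1
add link → L=5 J1=1 J2=1
PS@1,2 dof=2 J2 → L=5 J1=1 J2=2
add link → L=6 J1=1 J2=2
PS@5,4 dof=2 J2 → L=6 J1=1 J2=3
add link → L=7 J1=1 J2=3
R@6,4 dof=1 J1 → L=7 J1=2 J2=3
P@5,3 dof=1 J1 → L=7 J1=3 J2=3
add link → L=8 J1=3 J2=3
PS@1,4 dof=2 J2 → L=8 J1=3 J2=4
P@7,5 dof=1 J1 → L=8 J1=4 J2=4
C@3,7 dof=2 J2 → L=8 J1=4 J2=5
M=3(L−1)−2J1−J2=3·7−2·4−5=8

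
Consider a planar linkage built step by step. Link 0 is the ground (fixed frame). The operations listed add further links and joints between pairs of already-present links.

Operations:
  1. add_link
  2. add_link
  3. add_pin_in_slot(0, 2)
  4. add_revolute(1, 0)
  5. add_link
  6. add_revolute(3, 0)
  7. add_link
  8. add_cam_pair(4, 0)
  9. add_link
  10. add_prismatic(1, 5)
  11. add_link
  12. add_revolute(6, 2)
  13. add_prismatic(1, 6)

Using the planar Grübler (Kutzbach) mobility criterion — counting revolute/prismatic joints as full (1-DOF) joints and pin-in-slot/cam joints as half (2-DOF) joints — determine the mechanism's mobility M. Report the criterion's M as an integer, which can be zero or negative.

M = 6

ground; <1,0,0>
#1 <2,0,0>
#2 <3,0,0>
PS:0↔2 J2 <3,0,1>
R:1↔0 J1 <3,1,1>
#3 <4,1,1>
R:3↔0 J1 <4,2,1>
#4 <5,2,1>
C:4↔0 J2 <5,2,2>
#5 <6,2,2>
P:1↔5 J1 <6,3,2>
#6 <7,3,2>
R:6↔2 J1 <7,4,2>
P:1↔6 J1 <7,5,2>
3×6 − 2×5 − 1×2 = 6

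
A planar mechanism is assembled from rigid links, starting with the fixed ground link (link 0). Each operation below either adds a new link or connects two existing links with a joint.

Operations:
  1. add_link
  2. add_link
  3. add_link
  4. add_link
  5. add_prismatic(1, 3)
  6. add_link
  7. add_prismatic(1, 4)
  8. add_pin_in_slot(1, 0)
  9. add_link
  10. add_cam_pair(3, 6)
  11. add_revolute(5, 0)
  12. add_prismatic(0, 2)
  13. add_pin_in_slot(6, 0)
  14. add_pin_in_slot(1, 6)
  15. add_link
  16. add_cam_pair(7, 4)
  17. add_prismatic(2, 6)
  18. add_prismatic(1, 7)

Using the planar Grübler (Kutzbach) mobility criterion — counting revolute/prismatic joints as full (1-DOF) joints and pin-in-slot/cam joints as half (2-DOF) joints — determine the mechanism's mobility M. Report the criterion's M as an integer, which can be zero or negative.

link 0 = ground. State L|J1|J2 = 1|0|0
+link1  2|0|0
+link2  3|0|0
+link3  4|0|0
+link4  5|0|0
P(1,3) f=1→J1  5|1|0
+link5  6|1|0
P(1,4) f=1→J1  6|2|0
PS(1,0) f=2→J2  6|2|1
+link6  7|2|1
C(3,6) f=2→J2  7|2|2
R(5,0) f=1→J1  7|3|2
P(0,2) f=1→J1  7|4|2
PS(6,0) f=2→J2  7|4|3
PS(1,6) f=2→J2  7|4|4
+link7  8|4|4
C(7,4) f=2→J2  8|4|5
P(2,6) f=1→J1  8|5|5
P(1,7) f=1→J1  8|6|5
M = 3(8−1)−2·6−5 = 21−12−5 = 4

M = 4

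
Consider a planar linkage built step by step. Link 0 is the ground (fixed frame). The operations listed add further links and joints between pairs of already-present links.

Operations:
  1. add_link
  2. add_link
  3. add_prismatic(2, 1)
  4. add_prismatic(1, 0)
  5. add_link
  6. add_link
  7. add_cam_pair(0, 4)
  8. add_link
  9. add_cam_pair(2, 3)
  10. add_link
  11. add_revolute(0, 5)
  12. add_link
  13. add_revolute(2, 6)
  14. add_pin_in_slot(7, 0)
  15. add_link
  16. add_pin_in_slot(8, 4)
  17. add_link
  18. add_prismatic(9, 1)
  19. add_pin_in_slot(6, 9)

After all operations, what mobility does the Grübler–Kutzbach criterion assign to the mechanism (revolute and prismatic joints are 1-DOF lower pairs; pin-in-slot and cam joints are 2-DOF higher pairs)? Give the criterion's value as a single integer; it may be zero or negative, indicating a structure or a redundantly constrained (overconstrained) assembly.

[1;0;0] (link 0 is ground)
L+ [2;0;0]
L+ [3;0;0]
P(2,1)∈J1 [3;1;0]
P(1,0)∈J1 [3;2;0]
L+ [4;2;0]
L+ [5;2;0]
C(0,4)∈J2 [5;2;1]
L+ [6;2;1]
C(2,3)∈J2 [6;2;2]
L+ [7;2;2]
R(0,5)∈J1 [7;3;2]
L+ [8;3;2]
R(2,6)∈J1 [8;4;2]
PS(7,0)∈J2 [8;4;3]
L+ [9;4;3]
PS(8,4)∈J2 [9;4;4]
L+ [10;4;4]
P(9,1)∈J1 [10;5;4]
PS(6,9)∈J2 [10;5;5]
mobility = 27 − 10 − 5 = 12

M = 12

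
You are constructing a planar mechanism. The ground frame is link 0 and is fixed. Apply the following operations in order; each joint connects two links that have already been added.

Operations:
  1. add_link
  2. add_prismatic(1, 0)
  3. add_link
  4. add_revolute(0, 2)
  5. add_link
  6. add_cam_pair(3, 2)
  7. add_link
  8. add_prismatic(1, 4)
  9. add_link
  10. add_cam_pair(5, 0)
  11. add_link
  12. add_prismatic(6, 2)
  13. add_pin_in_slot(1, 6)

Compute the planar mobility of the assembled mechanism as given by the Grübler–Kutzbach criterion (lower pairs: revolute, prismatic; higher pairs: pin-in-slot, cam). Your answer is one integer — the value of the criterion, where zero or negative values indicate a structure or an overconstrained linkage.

M = 7

L=1 J1=0 J2=0
add link → L=2 J1=0 J2=0
P@1,0 dof=1 J1 → L=2 J1=1 J2=0
add link → L=3 J1=1 J2=0
R@0,2 dof=1 J1 → L=3 J1=2 J2=0
add link → L=4 J1=2 J2=0
C@3,2 dof=2 J2 → L=4 J1=2 J2=1
add link → L=5 J1=2 J2=1
P@1,4 dof=1 J1 → L=5 J1=3 J2=1
add link → L=6 J1=3 J2=1
C@5,0 dof=2 J2 → L=6 J1=3 J2=2
add link → L=7 J1=3 J2=2
P@6,2 dof=1 J1 → L=7 J1=4 J2=2
PS@1,6 dof=2 J2 → L=7 J1=4 J2=3
M=3(L−1)−2J1−J2=3·6−2·4−3=7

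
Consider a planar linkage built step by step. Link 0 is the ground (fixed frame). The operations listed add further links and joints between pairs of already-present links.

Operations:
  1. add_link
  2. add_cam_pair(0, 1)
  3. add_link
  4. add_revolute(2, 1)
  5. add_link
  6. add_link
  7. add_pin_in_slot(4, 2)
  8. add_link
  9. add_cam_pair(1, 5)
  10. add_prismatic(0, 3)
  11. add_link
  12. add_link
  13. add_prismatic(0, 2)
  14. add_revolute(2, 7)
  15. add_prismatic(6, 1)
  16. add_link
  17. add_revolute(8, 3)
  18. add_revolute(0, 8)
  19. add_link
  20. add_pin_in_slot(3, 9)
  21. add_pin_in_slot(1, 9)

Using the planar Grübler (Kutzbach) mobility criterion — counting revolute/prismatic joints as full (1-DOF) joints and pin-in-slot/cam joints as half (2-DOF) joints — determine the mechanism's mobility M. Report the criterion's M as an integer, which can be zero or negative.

ground; <1,0,0>
#1 <2,0,0>
C:0↔1 J2 <2,0,1>
#2 <3,0,1>
R:2↔1 J1 <3,1,1>
#3 <4,1,1>
#4 <5,1,1>
PS:4↔2 J2 <5,1,2>
#5 <6,1,2>
C:1↔5 J2 <6,1,3>
P:0↔3 J1 <6,2,3>
#6 <7,2,3>
#7 <8,2,3>
P:0↔2 J1 <8,3,3>
R:2↔7 J1 <8,4,3>
P:6↔1 J1 <8,5,3>
#8 <9,5,3>
R:8↔3 J1 <9,6,3>
R:0↔8 J1 <9,7,3>
#9 <10,7,3>
PS:3↔9 J2 <10,7,4>
PS:1↔9 J2 <10,7,5>
3×9 − 2×7 − 1×5 = 8

M = 8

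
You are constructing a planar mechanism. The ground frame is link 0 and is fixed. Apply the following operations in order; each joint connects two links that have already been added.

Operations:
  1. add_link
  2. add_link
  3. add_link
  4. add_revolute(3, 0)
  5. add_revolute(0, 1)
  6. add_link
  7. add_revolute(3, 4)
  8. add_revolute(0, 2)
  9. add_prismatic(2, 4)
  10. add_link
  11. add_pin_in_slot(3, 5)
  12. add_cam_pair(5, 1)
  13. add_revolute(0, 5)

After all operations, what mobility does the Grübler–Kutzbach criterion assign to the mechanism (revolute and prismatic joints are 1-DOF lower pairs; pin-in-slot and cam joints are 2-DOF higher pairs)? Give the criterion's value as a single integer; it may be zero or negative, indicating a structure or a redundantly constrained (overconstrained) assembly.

M = 1

L=1 J1=0 J2=0
add link → L=2 J1=0 J2=0
add link → L=3 J1=0 J2=0
add link → L=4 J1=0 J2=0
R@3,0 dof=1 J1 → L=4 J1=1 J2=0
R@0,1 dof=1 J1 → L=4 J1=2 J2=0
add link → L=5 J1=2 J2=0
R@3,4 dof=1 J1 → L=5 J1=3 J2=0
R@0,2 dof=1 J1 → L=5 J1=4 J2=0
P@2,4 dof=1 J1 → L=5 J1=5 J2=0
add link → L=6 J1=5 J2=0
PS@3,5 dof=2 J2 → L=6 J1=5 J2=1
C@5,1 dof=2 J2 → L=6 J1=5 J2=2
R@0,5 dof=1 J1 → L=6 J1=6 J2=2
M=3(L−1)−2J1−J2=3·5−2·6−2=1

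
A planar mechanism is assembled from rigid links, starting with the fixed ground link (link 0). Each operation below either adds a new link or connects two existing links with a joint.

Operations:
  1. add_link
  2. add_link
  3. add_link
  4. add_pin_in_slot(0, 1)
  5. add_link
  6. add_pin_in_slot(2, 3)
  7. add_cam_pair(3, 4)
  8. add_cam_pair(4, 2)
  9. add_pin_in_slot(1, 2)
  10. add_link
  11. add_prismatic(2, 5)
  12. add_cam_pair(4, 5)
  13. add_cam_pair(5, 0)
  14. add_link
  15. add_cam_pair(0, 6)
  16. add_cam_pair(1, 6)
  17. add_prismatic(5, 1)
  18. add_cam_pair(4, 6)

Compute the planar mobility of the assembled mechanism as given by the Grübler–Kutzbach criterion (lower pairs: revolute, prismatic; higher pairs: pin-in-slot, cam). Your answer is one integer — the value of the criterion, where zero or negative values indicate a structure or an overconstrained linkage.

(L,J1,J2)=(1,0,0); link0 fixed
link1: (2,0,0)
link2: (3,0,0)
link3: (4,0,0)
PS 0-1 [J2]: (4,0,1)
link4: (5,0,1)
PS 2-3 [J2]: (5,0,2)
C 3-4 [J2]: (5,0,3)
C 4-2 [J2]: (5,0,4)
PS 1-2 [J2]: (5,0,5)
link5: (6,0,5)
P 2-5 [J1]: (6,1,5)
C 4-5 [J2]: (6,1,6)
C 5-0 [J2]: (6,1,7)
link6: (7,1,7)
C 0-6 [J2]: (7,1,8)
C 1-6 [J2]: (7,1,9)
P 5-1 [J1]: (7,2,9)
C 4-6 [J2]: (7,2,10)
Grübler: 3·6 − 2·2 − 10 = 4

M = 4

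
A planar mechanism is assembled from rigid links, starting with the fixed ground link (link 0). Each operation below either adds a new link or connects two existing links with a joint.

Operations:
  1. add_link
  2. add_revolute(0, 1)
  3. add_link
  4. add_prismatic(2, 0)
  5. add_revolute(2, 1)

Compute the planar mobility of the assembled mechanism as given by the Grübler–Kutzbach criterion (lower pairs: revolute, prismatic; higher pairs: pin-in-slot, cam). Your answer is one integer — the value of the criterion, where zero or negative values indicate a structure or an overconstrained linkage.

M = 0

L=1 J1=0 J2=0
add link → L=2 J1=0 J2=0
R@0,1 dof=1 J1 → L=2 J1=1 J2=0
add link → L=3 J1=1 J2=0
P@2,0 dof=1 J1 → L=3 J1=2 J2=0
R@2,1 dof=1 J1 → L=3 J1=3 J2=0
M=3(L−1)−2J1−J2=3·2−2·3−0=0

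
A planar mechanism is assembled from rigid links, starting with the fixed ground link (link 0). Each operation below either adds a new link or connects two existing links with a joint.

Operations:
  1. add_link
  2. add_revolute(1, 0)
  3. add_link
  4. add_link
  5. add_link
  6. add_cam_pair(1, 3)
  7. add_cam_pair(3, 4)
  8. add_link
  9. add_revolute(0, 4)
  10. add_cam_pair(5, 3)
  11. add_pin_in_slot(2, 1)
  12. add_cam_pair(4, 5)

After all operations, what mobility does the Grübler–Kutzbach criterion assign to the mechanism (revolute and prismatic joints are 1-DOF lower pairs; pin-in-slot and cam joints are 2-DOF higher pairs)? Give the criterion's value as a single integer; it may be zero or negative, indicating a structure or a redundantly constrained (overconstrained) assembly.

M = 6

link 0 = ground. State L|J1|J2 = 1|0|0
+link1  2|0|0
R(1,0) f=1→J1  2|1|0
+link2  3|1|0
+link3  4|1|0
+link4  5|1|0
C(1,3) f=2→J2  5|1|1
C(3,4) f=2→J2  5|1|2
+link5  6|1|2
R(0,4) f=1→J1  6|2|2
C(5,3) f=2→J2  6|2|3
PS(2,1) f=2→J2  6|2|4
C(4,5) f=2→J2  6|2|5
M = 3(6−1)−2·2−5 = 15−4−5 = 6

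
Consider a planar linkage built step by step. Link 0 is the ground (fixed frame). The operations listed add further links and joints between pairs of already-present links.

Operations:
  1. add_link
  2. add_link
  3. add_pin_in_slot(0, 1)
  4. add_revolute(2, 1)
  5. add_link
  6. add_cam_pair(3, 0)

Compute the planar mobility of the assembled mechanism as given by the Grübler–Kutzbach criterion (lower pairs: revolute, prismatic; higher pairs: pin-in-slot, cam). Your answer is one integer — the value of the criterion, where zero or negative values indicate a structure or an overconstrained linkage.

[1;0;0] (link 0 is ground)
L+ [2;0;0]
L+ [3;0;0]
PS(0,1)∈J2 [3;0;1]
R(2,1)∈J1 [3;1;1]
L+ [4;1;1]
C(3,0)∈J2 [4;1;2]
mobility = 9 − 2 − 2 = 5

M = 5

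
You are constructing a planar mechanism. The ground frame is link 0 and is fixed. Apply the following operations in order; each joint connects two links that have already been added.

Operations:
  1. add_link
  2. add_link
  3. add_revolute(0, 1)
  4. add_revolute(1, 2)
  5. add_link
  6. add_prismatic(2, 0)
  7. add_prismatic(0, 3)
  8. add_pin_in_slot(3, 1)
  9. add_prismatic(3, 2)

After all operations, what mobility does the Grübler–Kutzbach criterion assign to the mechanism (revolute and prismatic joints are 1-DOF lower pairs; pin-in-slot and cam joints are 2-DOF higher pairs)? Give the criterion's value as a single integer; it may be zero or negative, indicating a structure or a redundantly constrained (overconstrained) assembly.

M = -2

L=1 J1=0 J2=0
add link → L=2 J1=0 J2=0
add link → L=3 J1=0 J2=0
R@0,1 dof=1 J1 → L=3 J1=1 J2=0
R@1,2 dof=1 J1 → L=3 J1=2 J2=0
add link → L=4 J1=2 J2=0
P@2,0 dof=1 J1 → L=4 J1=3 J2=0
P@0,3 dof=1 J1 → L=4 J1=4 J2=0
PS@3,1 dof=2 J2 → L=4 J1=4 J2=1
P@3,2 dof=1 J1 → L=4 J1=5 J2=1
M=3(L−1)−2J1−J2=3·3−2·5−1=-2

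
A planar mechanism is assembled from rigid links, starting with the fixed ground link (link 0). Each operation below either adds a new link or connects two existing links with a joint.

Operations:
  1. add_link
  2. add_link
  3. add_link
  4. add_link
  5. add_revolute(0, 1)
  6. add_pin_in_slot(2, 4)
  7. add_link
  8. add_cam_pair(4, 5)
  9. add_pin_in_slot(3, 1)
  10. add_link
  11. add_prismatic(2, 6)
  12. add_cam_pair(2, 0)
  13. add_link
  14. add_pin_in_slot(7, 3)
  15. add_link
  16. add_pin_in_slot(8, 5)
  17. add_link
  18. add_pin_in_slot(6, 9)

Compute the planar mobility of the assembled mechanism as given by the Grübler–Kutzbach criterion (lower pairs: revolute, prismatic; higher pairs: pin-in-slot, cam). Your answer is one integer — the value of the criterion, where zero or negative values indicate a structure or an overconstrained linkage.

ground; <1,0,0>
#1 <2,0,0>
#2 <3,0,0>
#3 <4,0,0>
#4 <5,0,0>
R:0↔1 J1 <5,1,0>
PS:2↔4 J2 <5,1,1>
#5 <6,1,1>
C:4↔5 J2 <6,1,2>
PS:3↔1 J2 <6,1,3>
#6 <7,1,3>
P:2↔6 J1 <7,2,3>
C:2↔0 J2 <7,2,4>
#7 <8,2,4>
PS:7↔3 J2 <8,2,5>
#8 <9,2,5>
PS:8↔5 J2 <9,2,6>
#9 <10,2,6>
PS:6↔9 J2 <10,2,7>
3×9 − 2×2 − 1×7 = 16

M = 16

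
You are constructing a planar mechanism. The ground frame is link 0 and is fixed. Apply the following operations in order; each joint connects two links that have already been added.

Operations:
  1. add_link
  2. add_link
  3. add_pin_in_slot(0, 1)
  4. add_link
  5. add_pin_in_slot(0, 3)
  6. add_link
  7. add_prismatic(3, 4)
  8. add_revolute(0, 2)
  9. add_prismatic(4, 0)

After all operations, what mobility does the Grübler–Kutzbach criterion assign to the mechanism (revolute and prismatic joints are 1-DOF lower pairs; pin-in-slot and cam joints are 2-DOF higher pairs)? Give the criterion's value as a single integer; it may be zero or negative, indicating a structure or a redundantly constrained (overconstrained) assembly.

M = 4

link 0 = ground. State L|J1|J2 = 1|0|0
+link1  2|0|0
+link2  3|0|0
PS(0,1) f=2→J2  3|0|1
+link3  4|0|1
PS(0,3) f=2→J2  4|0|2
+link4  5|0|2
P(3,4) f=1→J1  5|1|2
R(0,2) f=1→J1  5|2|2
P(4,0) f=1→J1  5|3|2
M = 3(5−1)−2·3−2 = 12−6−2 = 4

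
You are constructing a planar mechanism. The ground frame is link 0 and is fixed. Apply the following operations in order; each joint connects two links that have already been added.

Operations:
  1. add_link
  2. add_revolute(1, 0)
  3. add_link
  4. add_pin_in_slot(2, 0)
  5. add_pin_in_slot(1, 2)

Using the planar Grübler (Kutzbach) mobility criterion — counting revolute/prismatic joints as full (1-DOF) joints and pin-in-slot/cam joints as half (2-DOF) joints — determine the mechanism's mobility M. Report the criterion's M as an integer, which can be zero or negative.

link 0 = ground. State L|J1|J2 = 1|0|0
+link1  2|0|0
R(1,0) f=1→J1  2|1|0
+link2  3|1|0
PS(2,0) f=2→J2  3|1|1
PS(1,2) f=2→J2  3|1|2
M = 3(3−1)−2·1−2 = 6−2−2 = 2

M = 2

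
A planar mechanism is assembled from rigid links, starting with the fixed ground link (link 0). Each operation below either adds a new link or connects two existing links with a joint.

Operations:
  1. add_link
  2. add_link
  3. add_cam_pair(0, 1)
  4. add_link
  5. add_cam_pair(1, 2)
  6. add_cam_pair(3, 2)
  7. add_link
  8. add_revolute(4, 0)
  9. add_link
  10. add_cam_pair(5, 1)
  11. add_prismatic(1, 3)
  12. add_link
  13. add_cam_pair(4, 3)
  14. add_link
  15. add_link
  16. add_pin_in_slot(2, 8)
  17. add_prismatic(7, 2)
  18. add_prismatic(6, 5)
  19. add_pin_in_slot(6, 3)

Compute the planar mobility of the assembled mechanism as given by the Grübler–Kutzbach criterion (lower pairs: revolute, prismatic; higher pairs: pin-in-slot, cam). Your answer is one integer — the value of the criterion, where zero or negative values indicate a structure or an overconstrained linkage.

M = 9

(L,J1,J2)=(1,0,0); link0 fixed
link1: (2,0,0)
link2: (3,0,0)
C 0-1 [J2]: (3,0,1)
link3: (4,0,1)
C 1-2 [J2]: (4,0,2)
C 3-2 [J2]: (4,0,3)
link4: (5,0,3)
R 4-0 [J1]: (5,1,3)
link5: (6,1,3)
C 5-1 [J2]: (6,1,4)
P 1-3 [J1]: (6,2,4)
link6: (7,2,4)
C 4-3 [J2]: (7,2,5)
link7: (8,2,5)
link8: (9,2,5)
PS 2-8 [J2]: (9,2,6)
P 7-2 [J1]: (9,3,6)
P 6-5 [J1]: (9,4,6)
PS 6-3 [J2]: (9,4,7)
Grübler: 3·8 − 2·4 − 7 = 9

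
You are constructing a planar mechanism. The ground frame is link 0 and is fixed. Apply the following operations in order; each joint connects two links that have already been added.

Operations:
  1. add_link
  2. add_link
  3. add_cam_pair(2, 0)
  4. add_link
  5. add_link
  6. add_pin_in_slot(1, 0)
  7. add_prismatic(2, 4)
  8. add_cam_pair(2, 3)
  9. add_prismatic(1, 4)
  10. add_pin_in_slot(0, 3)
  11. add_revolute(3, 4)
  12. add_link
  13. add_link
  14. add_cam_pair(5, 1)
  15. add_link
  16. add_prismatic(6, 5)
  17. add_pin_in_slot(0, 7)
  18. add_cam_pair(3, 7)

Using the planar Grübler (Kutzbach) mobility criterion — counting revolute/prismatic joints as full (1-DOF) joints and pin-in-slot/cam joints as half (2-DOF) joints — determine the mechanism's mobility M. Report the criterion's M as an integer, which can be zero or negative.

M = 6

L=1 J1=0 J2=0
add link → L=2 J1=0 J2=0
add link → L=3 J1=0 J2=0
C@2,0 dof=2 J2 → L=3 J1=0 J2=1
add link → L=4 J1=0 J2=1
add link → L=5 J1=0 J2=1
PS@1,0 dof=2 J2 → L=5 J1=0 J2=2
P@2,4 dof=1 J1 → L=5 J1=1 J2=2
C@2,3 dof=2 J2 → L=5 J1=1 J2=3
P@1,4 dof=1 J1 → L=5 J1=2 J2=3
PS@0,3 dof=2 J2 → L=5 J1=2 J2=4
R@3,4 dof=1 J1 → L=5 J1=3 J2=4
add link → L=6 J1=3 J2=4
add link → L=7 J1=3 J2=4
C@5,1 dof=2 J2 → L=7 J1=3 J2=5
add link → L=8 J1=3 J2=5
P@6,5 dof=1 J1 → L=8 J1=4 J2=5
PS@0,7 dof=2 J2 → L=8 J1=4 J2=6
C@3,7 dof=2 J2 → L=8 J1=4 J2=7
M=3(L−1)−2J1−J2=3·7−2·4−7=6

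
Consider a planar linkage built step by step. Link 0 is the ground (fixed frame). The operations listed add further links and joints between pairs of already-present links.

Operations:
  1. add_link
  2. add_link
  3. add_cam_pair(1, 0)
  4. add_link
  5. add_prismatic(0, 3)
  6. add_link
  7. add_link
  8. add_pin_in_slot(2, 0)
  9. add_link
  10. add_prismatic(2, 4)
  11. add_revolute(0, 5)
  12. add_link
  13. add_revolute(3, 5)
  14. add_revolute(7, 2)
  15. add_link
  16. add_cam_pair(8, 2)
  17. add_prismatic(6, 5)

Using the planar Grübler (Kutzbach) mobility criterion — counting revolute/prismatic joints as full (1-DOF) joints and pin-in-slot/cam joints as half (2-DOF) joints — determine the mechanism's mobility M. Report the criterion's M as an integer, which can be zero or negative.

[1;0;0] (link 0 is ground)
L+ [2;0;0]
L+ [3;0;0]
C(1,0)∈J2 [3;0;1]
L+ [4;0;1]
P(0,3)∈J1 [4;1;1]
L+ [5;1;1]
L+ [6;1;1]
PS(2,0)∈J2 [6;1;2]
L+ [7;1;2]
P(2,4)∈J1 [7;2;2]
R(0,5)∈J1 [7;3;2]
L+ [8;3;2]
R(3,5)∈J1 [8;4;2]
R(7,2)∈J1 [8;5;2]
L+ [9;5;2]
C(8,2)∈J2 [9;5;3]
P(6,5)∈J1 [9;6;3]
mobility = 24 − 12 − 3 = 9

M = 9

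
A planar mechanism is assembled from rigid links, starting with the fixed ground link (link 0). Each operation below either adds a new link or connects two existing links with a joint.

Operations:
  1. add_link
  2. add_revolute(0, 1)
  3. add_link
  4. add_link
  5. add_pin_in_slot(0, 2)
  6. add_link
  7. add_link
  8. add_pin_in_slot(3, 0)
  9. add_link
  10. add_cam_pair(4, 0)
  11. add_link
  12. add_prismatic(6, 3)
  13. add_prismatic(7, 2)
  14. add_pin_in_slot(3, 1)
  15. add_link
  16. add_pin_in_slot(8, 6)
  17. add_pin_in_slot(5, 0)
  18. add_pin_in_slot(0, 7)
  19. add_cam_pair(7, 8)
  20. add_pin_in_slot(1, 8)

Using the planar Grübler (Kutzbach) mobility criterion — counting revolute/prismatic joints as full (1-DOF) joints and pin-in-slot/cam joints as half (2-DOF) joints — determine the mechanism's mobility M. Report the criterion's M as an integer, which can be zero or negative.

link 0 = ground. State L|J1|J2 = 1|0|0
+link1  2|0|0
R(0,1) f=1→J1  2|1|0
+link2  3|1|0
+link3  4|1|0
PS(0,2) f=2→J2  4|1|1
+link4  5|1|1
+link5  6|1|1
PS(3,0) f=2→J2  6|1|2
+link6  7|1|2
C(4,0) f=2→J2  7|1|3
+link7  8|1|3
P(6,3) f=1→J1  8|2|3
P(7,2) f=1→J1  8|3|3
PS(3,1) f=2→J2  8|3|4
+link8  9|3|4
PS(8,6) f=2→J2  9|3|5
PS(5,0) f=2→J2  9|3|6
PS(0,7) f=2→J2  9|3|7
C(7,8) f=2→J2  9|3|8
PS(1,8) f=2→J2  9|3|9
M = 3(9−1)−2·3−9 = 24−6−9 = 9

M = 9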